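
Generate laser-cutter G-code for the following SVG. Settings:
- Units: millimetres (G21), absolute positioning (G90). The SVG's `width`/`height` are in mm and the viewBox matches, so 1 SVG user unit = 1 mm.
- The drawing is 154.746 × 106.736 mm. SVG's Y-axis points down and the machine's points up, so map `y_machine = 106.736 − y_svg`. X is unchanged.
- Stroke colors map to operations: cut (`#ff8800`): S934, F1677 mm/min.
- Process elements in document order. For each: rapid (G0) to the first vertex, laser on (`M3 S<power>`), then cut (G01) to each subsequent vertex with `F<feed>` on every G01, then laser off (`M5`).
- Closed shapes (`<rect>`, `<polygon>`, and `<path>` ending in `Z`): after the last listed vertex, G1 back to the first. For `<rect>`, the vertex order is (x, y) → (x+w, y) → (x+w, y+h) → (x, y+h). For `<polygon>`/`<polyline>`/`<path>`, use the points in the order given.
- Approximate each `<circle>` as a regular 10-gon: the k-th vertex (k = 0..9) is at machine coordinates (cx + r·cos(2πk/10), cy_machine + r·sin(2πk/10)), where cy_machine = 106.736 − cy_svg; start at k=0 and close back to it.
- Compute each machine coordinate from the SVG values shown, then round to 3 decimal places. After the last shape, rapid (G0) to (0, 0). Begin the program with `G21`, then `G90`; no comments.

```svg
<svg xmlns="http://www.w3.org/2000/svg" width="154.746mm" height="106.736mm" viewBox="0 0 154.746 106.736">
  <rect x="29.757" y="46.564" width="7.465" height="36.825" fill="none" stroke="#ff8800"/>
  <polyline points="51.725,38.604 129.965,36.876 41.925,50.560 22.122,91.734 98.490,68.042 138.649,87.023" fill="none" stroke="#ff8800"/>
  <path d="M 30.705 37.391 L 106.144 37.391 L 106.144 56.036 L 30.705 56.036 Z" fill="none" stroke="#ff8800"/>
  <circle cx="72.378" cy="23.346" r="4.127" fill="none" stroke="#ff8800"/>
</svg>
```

G21
G90
G0 X29.757 Y60.172
M3 S934
G01 X37.222 Y60.172 F1677
G01 X37.222 Y23.347 F1677
G01 X29.757 Y23.347 F1677
G01 X29.757 Y60.172 F1677
M5
G0 X51.725 Y68.132
M3 S934
G01 X129.965 Y69.860 F1677
G01 X41.925 Y56.176 F1677
G01 X22.122 Y15.002 F1677
G01 X98.490 Y38.694 F1677
G01 X138.649 Y19.713 F1677
M5
G0 X30.705 Y69.345
M3 S934
G01 X106.144 Y69.345 F1677
G01 X106.144 Y50.700 F1677
G01 X30.705 Y50.700 F1677
G01 X30.705 Y69.345 F1677
M5
G0 X76.505 Y83.390
M3 S934
G01 X75.717 Y85.816 F1677
G01 X73.653 Y87.315 F1677
G01 X71.103 Y87.315 F1677
G01 X69.039 Y85.816 F1677
G01 X68.251 Y83.390 F1677
G01 X69.039 Y80.964 F1677
G01 X71.103 Y79.465 F1677
G01 X73.653 Y79.465 F1677
G01 X75.717 Y80.964 F1677
G01 X76.505 Y83.390 F1677
M5
G0 X0.000 Y0.000

Since the viewBox matches the mm dimensions, user units are millimetres directly. The only transform is the Y-flip y_m = 106.736 − y_svg.

Shape 1 is a rectangle drawn with `<rect>`. Its stroke #ff8800 means cut at S934, F1677. After flipping Y the toolpath is (29.757,60.172) → (37.222,60.172) → (37.222,23.347) → (29.757,23.347) → (29.757,60.172), returning to the start.

Shape 2 is a open polyline drawn with `<polyline>`. Its stroke #ff8800 means cut at S934, F1677. After flipping Y the toolpath is (51.725,68.132) → (129.965,69.860) → (41.925,56.176) → (22.122,15.002) → (98.490,38.694) → (138.649,19.713).

Shape 3 is a rectangle drawn with `<path>`. Its stroke #ff8800 means cut at S934, F1677. After flipping Y the toolpath is (30.705,69.345) → (106.144,69.345) → (106.144,50.700) → (30.705,50.700) → (30.705,69.345), returning to the start.

Shape 4 is a circle drawn with `<circle>`. Its stroke #ff8800 means cut at S934, F1677. After flipping Y the toolpath is (76.505,83.390) → (75.717,85.816) → (73.653,87.315) → (71.103,87.315) → (69.039,85.816) → (68.251,83.390) → (69.039,80.964) → (71.103,79.465) → (73.653,79.465) → (75.717,80.964) → (76.505,83.390), returning to the start.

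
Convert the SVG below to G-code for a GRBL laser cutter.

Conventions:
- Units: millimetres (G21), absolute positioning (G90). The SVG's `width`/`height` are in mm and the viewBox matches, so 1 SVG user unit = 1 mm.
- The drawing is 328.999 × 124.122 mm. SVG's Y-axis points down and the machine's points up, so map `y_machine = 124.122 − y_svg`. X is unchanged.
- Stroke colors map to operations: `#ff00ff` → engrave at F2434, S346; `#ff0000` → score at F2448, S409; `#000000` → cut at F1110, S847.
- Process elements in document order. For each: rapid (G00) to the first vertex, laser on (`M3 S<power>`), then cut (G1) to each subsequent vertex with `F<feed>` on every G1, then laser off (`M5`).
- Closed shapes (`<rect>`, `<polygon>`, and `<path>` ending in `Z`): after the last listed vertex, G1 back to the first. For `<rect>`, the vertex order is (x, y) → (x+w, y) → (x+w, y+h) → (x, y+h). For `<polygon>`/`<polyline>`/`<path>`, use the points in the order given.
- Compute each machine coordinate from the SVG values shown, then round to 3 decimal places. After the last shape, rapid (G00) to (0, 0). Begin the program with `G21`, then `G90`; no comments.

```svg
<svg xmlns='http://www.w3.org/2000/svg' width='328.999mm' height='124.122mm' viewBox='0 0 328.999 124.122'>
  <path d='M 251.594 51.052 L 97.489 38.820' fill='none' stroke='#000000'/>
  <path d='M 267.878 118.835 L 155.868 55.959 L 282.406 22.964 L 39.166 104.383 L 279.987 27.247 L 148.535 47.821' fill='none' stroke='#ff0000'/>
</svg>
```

G21
G90
G00 X251.594 Y73.070
M3 S847
G1 X97.489 Y85.302 F1110
M5
G00 X267.878 Y5.287
M3 S409
G1 X155.868 Y68.163 F2448
G1 X282.406 Y101.158 F2448
G1 X39.166 Y19.739 F2448
G1 X279.987 Y96.875 F2448
G1 X148.535 Y76.301 F2448
M5
G00 X0.000 Y0.000

1 u = 1 mm; y_m = 124.122 − y.

[1] `<path>` line segment, #000000→cut S847 F1110: (251.594,73.070) → (97.489,85.302)

[2] `<path>` open polyline, #ff0000→score S409 F2448: (267.878,5.287) → (155.868,68.163) → (282.406,101.158) → (39.166,19.739) → (279.987,96.875) → (148.535,76.301)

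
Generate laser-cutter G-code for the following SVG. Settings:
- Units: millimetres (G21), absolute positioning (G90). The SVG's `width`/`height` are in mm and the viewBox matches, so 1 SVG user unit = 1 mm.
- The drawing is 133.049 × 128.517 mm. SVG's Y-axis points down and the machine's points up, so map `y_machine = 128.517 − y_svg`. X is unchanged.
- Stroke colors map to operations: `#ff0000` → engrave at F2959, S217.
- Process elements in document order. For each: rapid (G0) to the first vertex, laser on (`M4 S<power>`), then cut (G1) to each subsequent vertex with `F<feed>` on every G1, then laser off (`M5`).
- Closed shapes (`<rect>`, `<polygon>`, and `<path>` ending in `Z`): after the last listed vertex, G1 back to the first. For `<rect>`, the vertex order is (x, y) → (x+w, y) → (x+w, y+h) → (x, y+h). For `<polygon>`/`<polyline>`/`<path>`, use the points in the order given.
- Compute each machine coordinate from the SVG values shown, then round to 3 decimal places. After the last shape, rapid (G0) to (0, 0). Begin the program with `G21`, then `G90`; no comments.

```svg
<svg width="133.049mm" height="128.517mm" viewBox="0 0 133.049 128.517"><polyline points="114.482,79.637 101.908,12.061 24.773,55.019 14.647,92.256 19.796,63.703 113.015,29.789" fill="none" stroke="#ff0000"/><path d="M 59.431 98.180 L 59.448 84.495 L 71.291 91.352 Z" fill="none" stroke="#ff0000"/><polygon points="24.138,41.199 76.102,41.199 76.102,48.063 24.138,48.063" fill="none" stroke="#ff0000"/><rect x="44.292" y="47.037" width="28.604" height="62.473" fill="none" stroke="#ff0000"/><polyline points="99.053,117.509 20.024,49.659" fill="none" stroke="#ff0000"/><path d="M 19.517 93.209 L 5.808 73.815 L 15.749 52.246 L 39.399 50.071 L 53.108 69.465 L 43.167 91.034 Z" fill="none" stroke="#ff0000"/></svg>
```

1 u = 1 mm; y_m = 128.517 − y.

[1] `<polyline>` open polyline, #ff0000→engrave S217 F2959: (114.482,48.880) → (101.908,116.456) → (24.773,73.498) → (14.647,36.261) → (19.796,64.814) → (113.015,98.728)

[2] `<path>` regular polygon, #ff0000→engrave S217 F2959: (59.431,30.337) → (59.448,44.022) → (71.291,37.165) → (59.431,30.337) (closed)

[3] `<polygon>` rectangle, #ff0000→engrave S217 F2959: (24.138,87.318) → (76.102,87.318) → (76.102,80.454) → (24.138,80.454) → (24.138,87.318) (closed)

[4] `<rect>` rectangle, #ff0000→engrave S217 F2959: (44.292,81.480) → (72.896,81.480) → (72.896,19.007) → (44.292,19.007) → (44.292,81.480) (closed)

[5] `<polyline>` line segment, #ff0000→engrave S217 F2959: (99.053,11.008) → (20.024,78.858)

[6] `<path>` regular polygon, #ff0000→engrave S217 F2959: (19.517,35.308) → (5.808,54.702) → (15.749,76.271) → (39.399,78.446) → (53.108,59.052) → (43.167,37.483) → (19.517,35.308) (closed)

G21
G90
G0 X114.482 Y48.880
M4 S217
G1 X101.908 Y116.456 F2959
G1 X24.773 Y73.498 F2959
G1 X14.647 Y36.261 F2959
G1 X19.796 Y64.814 F2959
G1 X113.015 Y98.728 F2959
M5
G0 X59.431 Y30.337
M4 S217
G1 X59.448 Y44.022 F2959
G1 X71.291 Y37.165 F2959
G1 X59.431 Y30.337 F2959
M5
G0 X24.138 Y87.318
M4 S217
G1 X76.102 Y87.318 F2959
G1 X76.102 Y80.454 F2959
G1 X24.138 Y80.454 F2959
G1 X24.138 Y87.318 F2959
M5
G0 X44.292 Y81.480
M4 S217
G1 X72.896 Y81.480 F2959
G1 X72.896 Y19.007 F2959
G1 X44.292 Y19.007 F2959
G1 X44.292 Y81.480 F2959
M5
G0 X99.053 Y11.008
M4 S217
G1 X20.024 Y78.858 F2959
M5
G0 X19.517 Y35.308
M4 S217
G1 X5.808 Y54.702 F2959
G1 X15.749 Y76.271 F2959
G1 X39.399 Y78.446 F2959
G1 X53.108 Y59.052 F2959
G1 X43.167 Y37.483 F2959
G1 X19.517 Y35.308 F2959
M5
G0 X0.000 Y0.000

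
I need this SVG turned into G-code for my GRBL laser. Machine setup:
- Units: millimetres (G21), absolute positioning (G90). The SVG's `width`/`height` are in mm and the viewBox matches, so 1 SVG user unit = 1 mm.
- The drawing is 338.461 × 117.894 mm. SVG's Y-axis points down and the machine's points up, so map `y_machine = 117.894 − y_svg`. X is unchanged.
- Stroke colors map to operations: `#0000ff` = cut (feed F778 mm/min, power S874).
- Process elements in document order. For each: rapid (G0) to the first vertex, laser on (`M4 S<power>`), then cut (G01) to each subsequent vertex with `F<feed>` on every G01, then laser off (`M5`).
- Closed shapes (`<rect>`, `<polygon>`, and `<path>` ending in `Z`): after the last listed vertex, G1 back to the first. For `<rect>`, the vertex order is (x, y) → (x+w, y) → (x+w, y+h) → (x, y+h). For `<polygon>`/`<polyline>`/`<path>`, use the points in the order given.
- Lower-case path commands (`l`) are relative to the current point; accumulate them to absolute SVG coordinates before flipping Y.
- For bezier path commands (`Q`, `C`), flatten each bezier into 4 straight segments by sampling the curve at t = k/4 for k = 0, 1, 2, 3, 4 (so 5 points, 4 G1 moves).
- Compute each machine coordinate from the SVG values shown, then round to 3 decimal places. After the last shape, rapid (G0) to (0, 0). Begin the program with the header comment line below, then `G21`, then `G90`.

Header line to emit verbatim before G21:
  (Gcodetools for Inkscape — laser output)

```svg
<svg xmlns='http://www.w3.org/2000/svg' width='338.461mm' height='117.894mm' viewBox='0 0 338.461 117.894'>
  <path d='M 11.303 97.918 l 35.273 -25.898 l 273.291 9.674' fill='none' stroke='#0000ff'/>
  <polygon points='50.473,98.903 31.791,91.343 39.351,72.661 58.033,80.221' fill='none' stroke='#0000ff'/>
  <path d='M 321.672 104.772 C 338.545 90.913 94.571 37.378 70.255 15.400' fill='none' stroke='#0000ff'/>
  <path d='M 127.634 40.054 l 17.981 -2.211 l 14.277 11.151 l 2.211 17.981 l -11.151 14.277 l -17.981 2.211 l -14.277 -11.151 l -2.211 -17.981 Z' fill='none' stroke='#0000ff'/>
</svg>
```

(Gcodetools for Inkscape — laser output)
G21
G90
G0 X11.303 Y19.976
M4 S874
G01 X46.576 Y45.874 F778
G01 X319.867 Y36.200 F778
M5
G0 X50.473 Y18.991
M4 S874
G01 X31.791 Y26.551 F778
G01 X39.351 Y45.233 F778
G01 X58.033 Y37.673 F778
G01 X50.473 Y18.991 F778
M5
G0 X321.672 Y13.122
M4 S874
G01 X292.926 Y29.842 F778
G01 X211.409 Y54.763 F778
G01 X122.170 Y81.207 F778
G01 X70.255 Y102.494 F778
M5
G0 X127.634 Y77.840
M4 S874
G01 X145.615 Y80.051 F778
G01 X159.892 Y68.900 F778
G01 X162.103 Y50.919 F778
G01 X150.952 Y36.642 F778
G01 X132.971 Y34.431 F778
G01 X118.694 Y45.582 F778
G01 X116.483 Y63.563 F778
G01 X127.634 Y77.840 F778
M5
G0 X0.000 Y0.000

Since the viewBox matches the mm dimensions, user units are millimetres directly. The only transform is the Y-flip y_m = 117.894 − y_svg.

Shape 1 is a open polyline drawn with `<path>`. Its stroke #0000ff means cut at S874, F778. After flipping Y the toolpath is (11.303,19.976) → (46.576,45.874) → (319.867,36.200).

Shape 2 is a regular polygon drawn with `<polygon>`. Its stroke #0000ff means cut at S874, F778. After flipping Y the toolpath is (50.473,18.991) → (31.791,26.551) → (39.351,45.233) → (58.033,37.673) → (50.473,18.991), returning to the start.

Shape 3 is a cubic bezier drawn with `<path>`. Its stroke #0000ff means cut at S874, F778. After flipping Y the toolpath is (321.672,13.122) → (292.926,29.842) → (211.409,54.763) → (122.170,81.207) → (70.255,102.494).

Shape 4 is a regular polygon drawn with `<path>`. Its stroke #0000ff means cut at S874, F778. After flipping Y the toolpath is (127.634,77.840) → (145.615,80.051) → (159.892,68.900) → (162.103,50.919) → (150.952,36.642) → (132.971,34.431) → (118.694,45.582) → (116.483,63.563) → (127.634,77.840), returning to the start.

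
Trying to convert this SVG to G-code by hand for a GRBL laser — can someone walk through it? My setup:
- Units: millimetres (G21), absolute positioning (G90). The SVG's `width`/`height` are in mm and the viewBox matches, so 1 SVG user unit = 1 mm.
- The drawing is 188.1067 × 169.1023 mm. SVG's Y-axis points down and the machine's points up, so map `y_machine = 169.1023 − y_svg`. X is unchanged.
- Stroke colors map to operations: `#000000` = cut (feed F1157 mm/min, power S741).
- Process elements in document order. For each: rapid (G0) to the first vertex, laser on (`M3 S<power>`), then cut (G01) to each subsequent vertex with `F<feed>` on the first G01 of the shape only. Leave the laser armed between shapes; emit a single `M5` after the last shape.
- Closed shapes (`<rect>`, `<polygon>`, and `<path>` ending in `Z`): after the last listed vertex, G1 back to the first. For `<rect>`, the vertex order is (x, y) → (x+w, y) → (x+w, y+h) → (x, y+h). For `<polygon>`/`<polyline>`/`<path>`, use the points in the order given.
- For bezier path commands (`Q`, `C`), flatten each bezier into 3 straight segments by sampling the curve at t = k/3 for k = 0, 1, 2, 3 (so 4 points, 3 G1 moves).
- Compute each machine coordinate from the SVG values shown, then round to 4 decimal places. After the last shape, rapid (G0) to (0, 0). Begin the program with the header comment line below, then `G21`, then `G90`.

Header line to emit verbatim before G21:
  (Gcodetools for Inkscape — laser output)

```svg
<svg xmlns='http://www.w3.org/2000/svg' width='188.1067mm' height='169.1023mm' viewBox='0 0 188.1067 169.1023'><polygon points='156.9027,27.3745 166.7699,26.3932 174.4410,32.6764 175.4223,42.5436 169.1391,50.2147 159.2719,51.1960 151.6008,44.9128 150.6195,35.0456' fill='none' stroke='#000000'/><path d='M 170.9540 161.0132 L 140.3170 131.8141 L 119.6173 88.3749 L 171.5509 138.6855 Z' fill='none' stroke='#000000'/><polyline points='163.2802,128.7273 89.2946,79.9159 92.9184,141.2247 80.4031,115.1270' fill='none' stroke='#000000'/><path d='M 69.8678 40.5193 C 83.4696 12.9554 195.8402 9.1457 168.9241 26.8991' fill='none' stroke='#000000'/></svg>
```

(Gcodetools for Inkscape — laser output)
G21
G90
G0 X156.9027 Y141.7278
M3 S741
G01 X166.7699 Y142.7091 F1157
G01 X174.4410 Y136.4259
G01 X175.4223 Y126.5587
G01 X169.1391 Y118.8876
G01 X159.2719 Y117.9063
G01 X151.6008 Y124.1895
G01 X150.6195 Y134.0567
G01 X156.9027 Y141.7278
G0 X170.9540 Y8.0891
M3 S741
G01 X140.3170 Y37.2882 F1157
G01 X119.6173 Y80.7274
G01 X171.5509 Y30.4168
G01 X170.9540 Y8.0891
G0 X163.2802 Y40.3750
M3 S741
G01 X89.2946 Y89.1864 F1157
G01 X92.9184 Y27.8776
G01 X80.4031 Y53.9753
G0 X69.8678 Y128.5830
M3 S741
G01 X107.5757 Y148.3100 F1157
G01 X158.2282 Y152.6877
G01 X168.9241 Y142.2032
M5
G0 X0.0000 Y0.0000

1 u = 1 mm; y_m = 169.1023 − y.

[1] `<polygon>` regular polygon, #000000→cut S741 F1157: (156.9027,141.7278) → (166.7699,142.7091) → (174.4410,136.4259) → (175.4223,126.5587) → (169.1391,118.8876) → (159.2719,117.9063) → (151.6008,124.1895) → (150.6195,134.0567) → (156.9027,141.7278) (closed)

[2] `<path>` closed polygon, #000000→cut S741 F1157: (170.9540,8.0891) → (140.3170,37.2882) → (119.6173,80.7274) → (171.5509,30.4168) → (170.9540,8.0891) (closed)

[3] `<polyline>` open polyline, #000000→cut S741 F1157: (163.2802,40.3750) → (89.2946,89.1864) → (92.9184,27.8776) → (80.4031,53.9753)

[4] `<path>` cubic bezier, #000000→cut S741 F1157: (69.8678,128.5830) → (107.5757,148.3100) → (158.2282,152.6877) → (168.9241,142.2032)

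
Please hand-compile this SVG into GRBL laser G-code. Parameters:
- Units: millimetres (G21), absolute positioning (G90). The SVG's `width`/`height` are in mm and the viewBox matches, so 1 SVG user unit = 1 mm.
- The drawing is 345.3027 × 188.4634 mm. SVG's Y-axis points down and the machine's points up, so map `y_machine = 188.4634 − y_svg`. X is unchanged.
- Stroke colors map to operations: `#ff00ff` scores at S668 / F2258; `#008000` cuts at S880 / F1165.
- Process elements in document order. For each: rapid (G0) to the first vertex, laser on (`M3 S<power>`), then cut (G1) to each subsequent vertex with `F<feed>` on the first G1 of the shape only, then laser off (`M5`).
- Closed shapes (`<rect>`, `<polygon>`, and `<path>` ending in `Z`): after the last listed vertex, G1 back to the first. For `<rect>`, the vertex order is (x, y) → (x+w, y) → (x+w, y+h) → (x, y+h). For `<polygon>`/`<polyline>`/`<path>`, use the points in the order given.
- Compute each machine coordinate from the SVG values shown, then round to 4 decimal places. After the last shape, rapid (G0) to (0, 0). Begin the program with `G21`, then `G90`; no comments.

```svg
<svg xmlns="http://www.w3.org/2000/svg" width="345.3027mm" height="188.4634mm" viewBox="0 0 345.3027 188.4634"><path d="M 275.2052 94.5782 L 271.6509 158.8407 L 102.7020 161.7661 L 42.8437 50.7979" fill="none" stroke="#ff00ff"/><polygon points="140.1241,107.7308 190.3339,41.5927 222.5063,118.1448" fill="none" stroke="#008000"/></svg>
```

Since the viewBox matches the mm dimensions, user units are millimetres directly. The only transform is the Y-flip y_m = 188.4634 − y_svg.

Shape 1 is a open polyline drawn with `<path>`. Its stroke #ff00ff means score at S668, F2258. After flipping Y the toolpath is (275.2052,93.8852) → (271.6509,29.6227) → (102.7020,26.6973) → (42.8437,137.6655).

Shape 2 is a regular polygon drawn with `<polygon>`. Its stroke #008000 means cut at S880, F1165. After flipping Y the toolpath is (140.1241,80.7326) → (190.3339,146.8707) → (222.5063,70.3186) → (140.1241,80.7326), returning to the start.

G21
G90
G0 X275.2052 Y93.8852
M3 S668
G1 X271.6509 Y29.6227 F2258
G1 X102.7020 Y26.6973
G1 X42.8437 Y137.6655
M5
G0 X140.1241 Y80.7326
M3 S880
G1 X190.3339 Y146.8707 F1165
G1 X222.5063 Y70.3186
G1 X140.1241 Y80.7326
M5
G0 X0.0000 Y0.0000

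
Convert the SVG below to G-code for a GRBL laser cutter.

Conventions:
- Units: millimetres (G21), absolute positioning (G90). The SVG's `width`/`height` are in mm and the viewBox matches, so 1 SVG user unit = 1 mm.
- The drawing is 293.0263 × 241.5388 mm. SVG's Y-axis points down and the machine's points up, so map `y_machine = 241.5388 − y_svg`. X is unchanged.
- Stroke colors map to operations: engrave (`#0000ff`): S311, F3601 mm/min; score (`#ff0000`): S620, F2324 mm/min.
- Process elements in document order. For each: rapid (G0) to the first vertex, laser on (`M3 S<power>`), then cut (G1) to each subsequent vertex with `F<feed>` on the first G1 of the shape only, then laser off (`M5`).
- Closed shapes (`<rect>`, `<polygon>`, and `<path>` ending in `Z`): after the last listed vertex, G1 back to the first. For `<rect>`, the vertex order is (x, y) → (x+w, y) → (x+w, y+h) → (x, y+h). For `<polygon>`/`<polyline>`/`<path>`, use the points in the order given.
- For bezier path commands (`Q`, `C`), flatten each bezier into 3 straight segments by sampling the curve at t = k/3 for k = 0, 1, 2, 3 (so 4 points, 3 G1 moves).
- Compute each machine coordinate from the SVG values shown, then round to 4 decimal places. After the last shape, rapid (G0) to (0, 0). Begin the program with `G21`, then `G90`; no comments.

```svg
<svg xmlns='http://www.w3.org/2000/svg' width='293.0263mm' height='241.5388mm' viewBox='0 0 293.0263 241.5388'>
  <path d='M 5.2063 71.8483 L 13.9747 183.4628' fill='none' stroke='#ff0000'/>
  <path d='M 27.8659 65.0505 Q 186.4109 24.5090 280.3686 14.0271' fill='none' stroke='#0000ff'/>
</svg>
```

1 u = 1 mm; y_m = 241.5388 − y.

[1] `<path>` line segment, #ff0000→score S620 F2324: (5.2063,169.6905) → (13.9747,58.0760)

[2] `<path>` quadratic bezier, #0000ff→engrave S311 F3601: (27.8659,176.4883) → (126.3862,200.1760) → (210.5538,217.1838) → (280.3686,227.5117)

G21
G90
G0 X5.2063 Y169.6905
M3 S620
G1 X13.9747 Y58.0760 F2324
M5
G0 X27.8659 Y176.4883
M3 S311
G1 X126.3862 Y200.1760 F3601
G1 X210.5538 Y217.1838
G1 X280.3686 Y227.5117
M5
G0 X0.0000 Y0.0000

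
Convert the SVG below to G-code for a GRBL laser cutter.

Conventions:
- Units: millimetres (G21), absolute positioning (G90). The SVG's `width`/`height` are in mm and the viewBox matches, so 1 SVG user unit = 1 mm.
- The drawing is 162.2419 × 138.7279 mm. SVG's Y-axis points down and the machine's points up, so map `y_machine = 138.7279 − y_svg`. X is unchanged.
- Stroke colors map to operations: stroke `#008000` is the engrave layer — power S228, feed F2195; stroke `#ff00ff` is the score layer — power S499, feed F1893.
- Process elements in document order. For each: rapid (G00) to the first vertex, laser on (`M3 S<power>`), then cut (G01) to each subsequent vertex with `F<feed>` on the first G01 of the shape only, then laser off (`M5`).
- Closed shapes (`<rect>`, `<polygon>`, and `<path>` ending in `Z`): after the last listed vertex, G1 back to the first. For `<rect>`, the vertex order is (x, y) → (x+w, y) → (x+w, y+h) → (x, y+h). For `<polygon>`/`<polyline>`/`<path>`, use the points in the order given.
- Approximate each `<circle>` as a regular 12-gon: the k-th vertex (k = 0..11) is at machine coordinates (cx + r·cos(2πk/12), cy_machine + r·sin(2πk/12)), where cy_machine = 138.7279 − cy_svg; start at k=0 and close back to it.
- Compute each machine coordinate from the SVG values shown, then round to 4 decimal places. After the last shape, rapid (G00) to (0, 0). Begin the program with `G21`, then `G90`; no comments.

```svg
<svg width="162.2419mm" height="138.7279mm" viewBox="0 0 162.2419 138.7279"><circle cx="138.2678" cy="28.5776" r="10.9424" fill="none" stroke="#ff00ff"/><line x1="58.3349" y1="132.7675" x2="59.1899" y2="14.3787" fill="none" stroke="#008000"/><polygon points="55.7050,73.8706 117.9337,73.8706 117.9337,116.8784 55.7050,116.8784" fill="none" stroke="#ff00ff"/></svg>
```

G21
G90
G00 X149.2102 Y110.1503
M3 S499
G01 X147.7442 Y115.6215 F1893
G01 X143.7390 Y119.6267
G01 X138.2678 Y121.0927
G01 X132.7966 Y119.6267
G01 X128.7914 Y115.6215
G01 X127.3254 Y110.1503
G01 X128.7914 Y104.6791
G01 X132.7966 Y100.6739
G01 X138.2678 Y99.2079
G01 X143.7390 Y100.6739
G01 X147.7442 Y104.6791
G01 X149.2102 Y110.1503
M5
G00 X58.3349 Y5.9604
M3 S228
G01 X59.1899 Y124.3492 F2195
M5
G00 X55.7050 Y64.8573
M3 S499
G01 X117.9337 Y64.8573 F1893
G01 X117.9337 Y21.8495
G01 X55.7050 Y21.8495
G01 X55.7050 Y64.8573
M5
G00 X0.0000 Y0.0000

Since the viewBox matches the mm dimensions, user units are millimetres directly. The only transform is the Y-flip y_m = 138.7279 − y_svg.

Shape 1 is a circle drawn with `<circle>`. Its stroke #ff00ff means score at S499, F1893. After flipping Y the toolpath is (149.2102,110.1503) → (147.7442,115.6215) → (143.7390,119.6267) → (138.2678,121.0927) → (132.7966,119.6267) → (128.7914,115.6215) → (127.3254,110.1503) → (128.7914,104.6791) → (132.7966,100.6739) → (138.2678,99.2079) → (143.7390,100.6739) → (147.7442,104.6791) → (149.2102,110.1503), returning to the start.

Shape 2 is a line segment drawn with `<line>`. Its stroke #008000 means engrave at S228, F2195. After flipping Y the toolpath is (58.3349,5.9604) → (59.1899,124.3492).

Shape 3 is a rectangle drawn with `<polygon>`. Its stroke #ff00ff means score at S499, F1893. After flipping Y the toolpath is (55.7050,64.8573) → (117.9337,64.8573) → (117.9337,21.8495) → (55.7050,21.8495) → (55.7050,64.8573), returning to the start.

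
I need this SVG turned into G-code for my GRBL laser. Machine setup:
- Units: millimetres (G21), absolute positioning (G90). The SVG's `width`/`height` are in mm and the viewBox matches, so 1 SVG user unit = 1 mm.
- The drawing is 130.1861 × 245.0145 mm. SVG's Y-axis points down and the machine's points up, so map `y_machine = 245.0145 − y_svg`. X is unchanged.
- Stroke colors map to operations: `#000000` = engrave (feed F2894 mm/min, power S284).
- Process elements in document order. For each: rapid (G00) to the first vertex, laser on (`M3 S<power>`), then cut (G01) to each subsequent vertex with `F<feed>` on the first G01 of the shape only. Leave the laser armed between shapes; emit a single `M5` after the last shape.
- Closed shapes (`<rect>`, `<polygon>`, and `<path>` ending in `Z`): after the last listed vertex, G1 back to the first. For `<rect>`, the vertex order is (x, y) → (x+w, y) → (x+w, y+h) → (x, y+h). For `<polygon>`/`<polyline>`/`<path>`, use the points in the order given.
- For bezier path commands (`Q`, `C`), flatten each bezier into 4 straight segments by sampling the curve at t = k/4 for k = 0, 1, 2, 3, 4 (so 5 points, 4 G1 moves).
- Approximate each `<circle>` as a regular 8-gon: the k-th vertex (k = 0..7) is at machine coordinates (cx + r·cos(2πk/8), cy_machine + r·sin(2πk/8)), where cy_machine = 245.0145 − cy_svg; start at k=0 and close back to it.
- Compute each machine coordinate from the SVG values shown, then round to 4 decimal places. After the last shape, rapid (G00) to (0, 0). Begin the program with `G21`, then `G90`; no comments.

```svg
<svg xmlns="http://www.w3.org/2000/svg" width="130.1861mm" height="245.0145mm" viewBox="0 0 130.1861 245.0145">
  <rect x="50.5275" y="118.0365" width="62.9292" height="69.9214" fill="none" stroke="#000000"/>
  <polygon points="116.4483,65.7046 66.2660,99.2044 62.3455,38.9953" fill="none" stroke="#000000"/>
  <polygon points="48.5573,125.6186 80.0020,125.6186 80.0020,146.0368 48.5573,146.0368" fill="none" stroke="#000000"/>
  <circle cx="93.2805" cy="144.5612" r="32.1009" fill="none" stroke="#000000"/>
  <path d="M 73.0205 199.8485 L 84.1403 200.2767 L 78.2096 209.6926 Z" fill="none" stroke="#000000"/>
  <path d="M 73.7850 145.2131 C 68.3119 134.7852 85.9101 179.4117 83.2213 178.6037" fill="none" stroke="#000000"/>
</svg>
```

Since the viewBox matches the mm dimensions, user units are millimetres directly. The only transform is the Y-flip y_m = 245.0145 − y_svg.

Shape 1 is a rectangle drawn with `<rect>`. Its stroke #000000 means engrave at S284, F2894. After flipping Y the toolpath is (50.5275,126.9780) → (113.4567,126.9780) → (113.4567,57.0566) → (50.5275,57.0566) → (50.5275,126.9780), returning to the start.

Shape 2 is a regular polygon drawn with `<polygon>`. Its stroke #000000 means engrave at S284, F2894. After flipping Y the toolpath is (116.4483,179.3099) → (66.2660,145.8101) → (62.3455,206.0192) → (116.4483,179.3099), returning to the start.

Shape 3 is a rectangle drawn with `<polygon>`. Its stroke #000000 means engrave at S284, F2894. After flipping Y the toolpath is (48.5573,119.3959) → (80.0020,119.3959) → (80.0020,98.9777) → (48.5573,98.9777) → (48.5573,119.3959), returning to the start.

Shape 4 is a circle drawn with `<circle>`. Its stroke #000000 means engrave at S284, F2894. After flipping Y the toolpath is (125.3814,100.4533) → (115.9793,123.1521) → (93.2805,132.5542) → (70.5817,123.1521) → (61.1796,100.4533) → (70.5817,77.7545) → (93.2805,68.3524) → (115.9793,77.7545) → (125.3814,100.4533), returning to the start.

Shape 5 is a regular polygon drawn with `<path>`. Its stroke #000000 means engrave at S284, F2894. After flipping Y the toolpath is (73.0205,45.1660) → (84.1403,44.7378) → (78.2096,35.3219) → (73.0205,45.1660), returning to the start.

Shape 6 is a cubic bezier drawn with `<path>`. Its stroke #000000 means engrave at S284, F2894. After flipping Y the toolpath is (73.7850,99.8014) → (73.3286,98.8698) → (77.4590,86.7136) → (82.1116,72.7536) → (83.2213,66.4108).

G21
G90
G00 X50.5275 Y126.9780
M3 S284
G01 X113.4567 Y126.9780 F2894
G01 X113.4567 Y57.0566
G01 X50.5275 Y57.0566
G01 X50.5275 Y126.9780
G00 X116.4483 Y179.3099
M3 S284
G01 X66.2660 Y145.8101 F2894
G01 X62.3455 Y206.0192
G01 X116.4483 Y179.3099
G00 X48.5573 Y119.3959
M3 S284
G01 X80.0020 Y119.3959 F2894
G01 X80.0020 Y98.9777
G01 X48.5573 Y98.9777
G01 X48.5573 Y119.3959
G00 X125.3814 Y100.4533
M3 S284
G01 X115.9793 Y123.1521 F2894
G01 X93.2805 Y132.5542
G01 X70.5817 Y123.1521
G01 X61.1796 Y100.4533
G01 X70.5817 Y77.7545
G01 X93.2805 Y68.3524
G01 X115.9793 Y77.7545
G01 X125.3814 Y100.4533
G00 X73.0205 Y45.1660
M3 S284
G01 X84.1403 Y44.7378 F2894
G01 X78.2096 Y35.3219
G01 X73.0205 Y45.1660
G00 X73.7850 Y99.8014
M3 S284
G01 X73.3286 Y98.8698 F2894
G01 X77.4590 Y86.7136
G01 X82.1116 Y72.7536
G01 X83.2213 Y66.4108
M5
G00 X0.0000 Y0.0000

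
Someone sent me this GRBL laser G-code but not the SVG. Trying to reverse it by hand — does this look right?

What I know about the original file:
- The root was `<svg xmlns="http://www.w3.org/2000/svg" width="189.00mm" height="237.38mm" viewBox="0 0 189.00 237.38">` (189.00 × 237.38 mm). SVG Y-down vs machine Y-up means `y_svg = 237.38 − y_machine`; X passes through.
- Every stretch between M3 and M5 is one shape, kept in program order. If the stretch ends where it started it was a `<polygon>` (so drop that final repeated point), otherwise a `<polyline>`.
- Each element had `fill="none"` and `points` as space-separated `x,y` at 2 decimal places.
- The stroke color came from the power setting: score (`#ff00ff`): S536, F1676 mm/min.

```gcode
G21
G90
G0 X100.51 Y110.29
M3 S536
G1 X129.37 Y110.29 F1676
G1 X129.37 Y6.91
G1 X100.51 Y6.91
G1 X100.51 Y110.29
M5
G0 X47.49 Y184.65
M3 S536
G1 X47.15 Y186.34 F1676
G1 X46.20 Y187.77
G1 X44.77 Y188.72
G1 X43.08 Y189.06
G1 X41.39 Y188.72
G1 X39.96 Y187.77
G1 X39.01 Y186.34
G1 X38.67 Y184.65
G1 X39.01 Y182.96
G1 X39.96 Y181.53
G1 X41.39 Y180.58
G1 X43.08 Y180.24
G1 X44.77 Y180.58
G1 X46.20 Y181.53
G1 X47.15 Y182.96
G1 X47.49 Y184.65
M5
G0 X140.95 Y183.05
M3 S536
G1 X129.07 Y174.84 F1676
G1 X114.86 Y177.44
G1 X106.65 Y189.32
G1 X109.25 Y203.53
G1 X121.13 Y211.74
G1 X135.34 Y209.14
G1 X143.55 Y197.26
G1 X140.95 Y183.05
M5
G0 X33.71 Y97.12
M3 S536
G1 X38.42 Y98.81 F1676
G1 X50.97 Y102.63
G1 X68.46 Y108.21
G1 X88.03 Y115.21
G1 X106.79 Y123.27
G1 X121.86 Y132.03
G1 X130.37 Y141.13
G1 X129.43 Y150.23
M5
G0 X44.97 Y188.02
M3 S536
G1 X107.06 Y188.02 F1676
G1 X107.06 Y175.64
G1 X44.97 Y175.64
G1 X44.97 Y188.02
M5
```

<svg xmlns="http://www.w3.org/2000/svg" width="189.00mm" height="237.38mm" viewBox="0 0 189.00 237.38">
  <polygon points="100.51,127.09 129.37,127.09 129.37,230.47 100.51,230.47" fill="none" stroke="#ff00ff"/>
  <polygon points="47.49,52.73 47.15,51.04 46.20,49.61 44.77,48.66 43.08,48.32 41.39,48.66 39.96,49.61 39.01,51.04 38.67,52.73 39.01,54.42 39.96,55.85 41.39,56.80 43.08,57.14 44.77,56.80 46.20,55.85 47.15,54.42" fill="none" stroke="#ff00ff"/>
  <polygon points="140.95,54.33 129.07,62.54 114.86,59.94 106.65,48.06 109.25,33.85 121.13,25.64 135.34,28.24 143.55,40.12" fill="none" stroke="#ff00ff"/>
  <polyline points="33.71,140.26 38.42,138.57 50.97,134.75 68.46,129.17 88.03,122.17 106.79,114.11 121.86,105.35 130.37,96.25 129.43,87.15" fill="none" stroke="#ff00ff"/>
  <polygon points="44.97,49.36 107.06,49.36 107.06,61.74 44.97,61.74" fill="none" stroke="#ff00ff"/>
</svg>

Machine Y-up, SVG Y-down with viewBox height 237.38, so y_svg = 237.38 − y_machine; X carries over. Every run uses S536, so all elements get stroke `#ff00ff` (score).

Run 1: The run returns to its start, so emit a `<polygon>` with points (Y-flipped): 100.51,127.09 129.37,127.09 129.37,230.47 100.51,230.47.

Run 2: The run returns to its start, so emit a `<polygon>` with points (Y-flipped): 47.49,52.73 47.15,51.04 46.20,49.61 44.77,48.66 43.08,48.32 41.39,48.66 39.96,49.61 39.01,51.04 38.67,52.73 39.01,54.42 39.96,55.85 41.39,56.80 43.08,57.14 44.77,56.80 46.20,55.85 47.15,54.42.

Run 3: The run returns to its start, so emit a `<polygon>` with points (Y-flipped): 140.95,54.33 129.07,62.54 114.86,59.94 106.65,48.06 109.25,33.85 121.13,25.64 135.34,28.24 143.55,40.12.

Run 4: The run is open, so emit a `<polyline>` with points (Y-flipped): 33.71,140.26 38.42,138.57 50.97,134.75 68.46,129.17 88.03,122.17 106.79,114.11 121.86,105.35 130.37,96.25 129.43,87.15.

Run 5: The run returns to its start, so emit a `<polygon>` with points (Y-flipped): 44.97,49.36 107.06,49.36 107.06,61.74 44.97,61.74.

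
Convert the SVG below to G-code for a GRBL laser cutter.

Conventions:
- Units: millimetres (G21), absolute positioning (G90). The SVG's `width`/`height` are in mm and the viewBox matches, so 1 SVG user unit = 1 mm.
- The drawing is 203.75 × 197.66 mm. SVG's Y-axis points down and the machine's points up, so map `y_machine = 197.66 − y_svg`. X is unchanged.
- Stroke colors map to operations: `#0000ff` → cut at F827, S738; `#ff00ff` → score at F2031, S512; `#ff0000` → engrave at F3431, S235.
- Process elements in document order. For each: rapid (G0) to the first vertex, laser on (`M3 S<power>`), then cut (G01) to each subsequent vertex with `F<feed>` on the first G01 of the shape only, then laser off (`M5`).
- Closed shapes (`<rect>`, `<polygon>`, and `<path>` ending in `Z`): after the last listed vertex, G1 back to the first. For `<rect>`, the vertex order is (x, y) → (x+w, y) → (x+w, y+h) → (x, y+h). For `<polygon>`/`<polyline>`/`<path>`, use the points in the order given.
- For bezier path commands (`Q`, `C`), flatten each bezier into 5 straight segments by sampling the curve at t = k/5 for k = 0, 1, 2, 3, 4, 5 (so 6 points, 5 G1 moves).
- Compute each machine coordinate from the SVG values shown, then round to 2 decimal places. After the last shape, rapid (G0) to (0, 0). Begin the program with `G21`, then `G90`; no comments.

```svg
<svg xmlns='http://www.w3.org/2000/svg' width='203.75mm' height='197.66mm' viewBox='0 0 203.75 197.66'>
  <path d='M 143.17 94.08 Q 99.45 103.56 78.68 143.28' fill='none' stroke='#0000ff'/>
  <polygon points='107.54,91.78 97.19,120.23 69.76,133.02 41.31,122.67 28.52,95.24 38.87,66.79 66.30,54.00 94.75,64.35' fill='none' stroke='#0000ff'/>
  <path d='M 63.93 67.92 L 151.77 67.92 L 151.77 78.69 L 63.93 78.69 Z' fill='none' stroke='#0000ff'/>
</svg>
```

G21
G90
G0 X143.17 Y103.58
M3 S738
G01 X126.60 Y98.58 F827
G01 X111.87 Y91.16
G01 X98.97 Y81.32
G01 X87.91 Y69.06
G01 X78.68 Y54.38
M5
G0 X107.54 Y105.88
M3 S738
G01 X97.19 Y77.43 F827
G01 X69.76 Y64.64
G01 X41.31 Y74.99
G01 X28.52 Y102.42
G01 X38.87 Y130.87
G01 X66.30 Y143.66
G01 X94.75 Y133.31
G01 X107.54 Y105.88
M5
G0 X63.93 Y129.74
M3 S738
G01 X151.77 Y129.74 F827
G01 X151.77 Y118.97
G01 X63.93 Y118.97
G01 X63.93 Y129.74
M5
G0 X0.00 Y0.00

1 u = 1 mm; y_m = 197.66 − y.

[1] `<path>` quadratic bezier, #0000ff→cut S738 F827: (143.17,103.58) → (126.60,98.58) → (111.87,91.16) → (98.97,81.32) → (87.91,69.06) → (78.68,54.38)

[2] `<polygon>` regular polygon, #0000ff→cut S738 F827: (107.54,105.88) → (97.19,77.43) → (69.76,64.64) → (41.31,74.99) → (28.52,102.42) → (38.87,130.87) → (66.30,143.66) → (94.75,133.31) → (107.54,105.88) (closed)

[3] `<path>` rectangle, #0000ff→cut S738 F827: (63.93,129.74) → (151.77,129.74) → (151.77,118.97) → (63.93,118.97) → (63.93,129.74) (closed)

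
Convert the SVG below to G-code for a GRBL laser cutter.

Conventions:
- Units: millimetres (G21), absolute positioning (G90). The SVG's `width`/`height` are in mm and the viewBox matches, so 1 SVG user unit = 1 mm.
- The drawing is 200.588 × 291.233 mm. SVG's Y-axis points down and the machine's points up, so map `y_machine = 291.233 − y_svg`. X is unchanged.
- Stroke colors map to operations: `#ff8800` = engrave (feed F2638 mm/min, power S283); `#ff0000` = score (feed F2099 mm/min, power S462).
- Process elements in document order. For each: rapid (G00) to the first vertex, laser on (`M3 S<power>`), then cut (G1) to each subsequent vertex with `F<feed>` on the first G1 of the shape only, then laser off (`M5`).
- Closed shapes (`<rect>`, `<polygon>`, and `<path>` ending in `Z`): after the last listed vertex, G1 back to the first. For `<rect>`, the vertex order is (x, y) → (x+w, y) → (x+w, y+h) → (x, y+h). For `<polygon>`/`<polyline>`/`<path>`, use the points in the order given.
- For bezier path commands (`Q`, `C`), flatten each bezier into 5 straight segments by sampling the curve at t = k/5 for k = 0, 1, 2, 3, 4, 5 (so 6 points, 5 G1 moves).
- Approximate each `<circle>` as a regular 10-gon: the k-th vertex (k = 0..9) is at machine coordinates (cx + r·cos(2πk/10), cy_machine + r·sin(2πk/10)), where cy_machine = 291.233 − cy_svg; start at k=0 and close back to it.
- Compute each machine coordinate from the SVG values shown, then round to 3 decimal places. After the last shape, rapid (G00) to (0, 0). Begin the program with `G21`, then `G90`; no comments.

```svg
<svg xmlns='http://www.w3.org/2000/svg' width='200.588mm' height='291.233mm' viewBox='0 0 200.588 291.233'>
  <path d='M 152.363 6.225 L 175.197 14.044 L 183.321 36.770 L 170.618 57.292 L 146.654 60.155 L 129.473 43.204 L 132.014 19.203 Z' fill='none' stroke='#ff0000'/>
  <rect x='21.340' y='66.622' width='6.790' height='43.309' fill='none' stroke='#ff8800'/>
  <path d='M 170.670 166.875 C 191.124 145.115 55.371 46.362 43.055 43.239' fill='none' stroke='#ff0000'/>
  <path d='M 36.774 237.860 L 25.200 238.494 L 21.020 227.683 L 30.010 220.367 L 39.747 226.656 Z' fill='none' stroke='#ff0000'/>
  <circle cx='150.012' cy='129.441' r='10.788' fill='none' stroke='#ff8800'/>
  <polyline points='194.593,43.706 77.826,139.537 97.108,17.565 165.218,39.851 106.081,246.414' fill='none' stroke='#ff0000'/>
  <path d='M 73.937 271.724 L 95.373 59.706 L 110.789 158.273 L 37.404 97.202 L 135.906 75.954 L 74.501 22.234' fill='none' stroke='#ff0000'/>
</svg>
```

1 u = 1 mm; y_m = 291.233 − y.

[1] `<path>` regular polygon, #ff0000→score S462 F2099: (152.363,285.008) → (175.197,277.189) → (183.321,254.463) → (170.618,233.941) → (146.654,231.078) → (129.473,248.029) → (132.014,272.030) → (152.363,285.008) (closed)

[2] `<rect>` rectangle, #ff8800→engrave S283 F2638: (21.340,224.611) → (28.130,224.611) → (28.130,181.302) → (21.340,181.302) → (21.340,224.611) (closed)

[3] `<path>` cubic bezier, #ff0000→score S462 F2099: (170.670,124.358) → (166.435,145.272) → (138.133,176.379) → (99.187,209.392) → (63.020,236.026) → (43.055,247.994)

[4] `<path>` regular polygon, #ff0000→score S462 F2099: (36.774,53.373) → (25.200,52.739) → (21.020,63.550) → (30.010,70.866) → (39.747,64.577) → (36.774,53.373) (closed)

[5] `<circle>` circle, #ff8800→engrave S283 F2638: (160.800,161.792) → (158.740,168.133) → (153.346,172.052) → (146.678,172.052) → (141.284,168.133) → (139.224,161.792) → (141.284,155.451) → (146.678,151.532) → (153.346,151.532) → (158.740,155.451) → (160.800,161.792) (closed)

[6] `<polyline>` open polyline, #ff0000→score S462 F2099: (194.593,247.527) → (77.826,151.696) → (97.108,273.668) → (165.218,251.382) → (106.081,44.819)

[7] `<path>` open polyline, #ff0000→score S462 F2099: (73.937,19.509) → (95.373,231.527) → (110.789,132.960) → (37.404,194.031) → (135.906,215.279) → (74.501,268.999)

G21
G90
G00 X152.363 Y285.008
M3 S462
G1 X175.197 Y277.189 F2099
G1 X183.321 Y254.463
G1 X170.618 Y233.941
G1 X146.654 Y231.078
G1 X129.473 Y248.029
G1 X132.014 Y272.030
G1 X152.363 Y285.008
M5
G00 X21.340 Y224.611
M3 S283
G1 X28.130 Y224.611 F2638
G1 X28.130 Y181.302
G1 X21.340 Y181.302
G1 X21.340 Y224.611
M5
G00 X170.670 Y124.358
M3 S462
G1 X166.435 Y145.272 F2099
G1 X138.133 Y176.379
G1 X99.187 Y209.392
G1 X63.020 Y236.026
G1 X43.055 Y247.994
M5
G00 X36.774 Y53.373
M3 S462
G1 X25.200 Y52.739 F2099
G1 X21.020 Y63.550
G1 X30.010 Y70.866
G1 X39.747 Y64.577
G1 X36.774 Y53.373
M5
G00 X160.800 Y161.792
M3 S283
G1 X158.740 Y168.133 F2638
G1 X153.346 Y172.052
G1 X146.678 Y172.052
G1 X141.284 Y168.133
G1 X139.224 Y161.792
G1 X141.284 Y155.451
G1 X146.678 Y151.532
G1 X153.346 Y151.532
G1 X158.740 Y155.451
G1 X160.800 Y161.792
M5
G00 X194.593 Y247.527
M3 S462
G1 X77.826 Y151.696 F2099
G1 X97.108 Y273.668
G1 X165.218 Y251.382
G1 X106.081 Y44.819
M5
G00 X73.937 Y19.509
M3 S462
G1 X95.373 Y231.527 F2099
G1 X110.789 Y132.960
G1 X37.404 Y194.031
G1 X135.906 Y215.279
G1 X74.501 Y268.999
M5
G00 X0.000 Y0.000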